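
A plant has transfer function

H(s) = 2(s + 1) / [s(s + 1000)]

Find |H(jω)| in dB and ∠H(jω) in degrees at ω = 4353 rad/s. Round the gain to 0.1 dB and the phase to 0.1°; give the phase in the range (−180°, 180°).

-67.0 dB, -77.1°

At s = jω = j4353:
zero (s+1): 1 + j4353 → |·| = √(1²+4353²) = √18948610 ≈ 4353, ∠ = arctan(4353/1) ≈ 89.99°
pole (s+1000): 1000 + j4353 → |·| = √(1000²+4353²) = √19948609 ≈ 4466.4, ∠ = arctan(4353/1000) ≈ 77.06°
pole at origin: |s| = 4353, ∠ = 90.00° (in denominator)
|H| = 2 · 4353 / 1.9442e+07 ≈ 0.00044779
Gain = 20 log₁₀(0.00044779) ≈ -66.98 dB
∠H = 89.99° − 167.06° = -77.07°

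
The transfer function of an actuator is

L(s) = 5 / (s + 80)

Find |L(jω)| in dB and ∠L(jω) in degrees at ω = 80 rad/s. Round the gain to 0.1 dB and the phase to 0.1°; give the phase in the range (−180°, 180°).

-27.1 dB, -45.0°

At s = jω = j80:
pole (s+80): 80 + j80 → |·| = √(80²+80²) = √12800 ≈ 113.14, ∠ = arctan(80/80) ≈ 45.00°
|L| = 5 / 113.14 ≈ 0.044193
Gain = 20 log₁₀(0.044193) ≈ -27.09 dB
∠L = 0.00° − 45.00° = -45.00°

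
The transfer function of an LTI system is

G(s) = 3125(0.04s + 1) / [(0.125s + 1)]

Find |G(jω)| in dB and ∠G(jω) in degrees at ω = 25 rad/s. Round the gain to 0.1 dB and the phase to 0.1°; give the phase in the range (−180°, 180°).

At ω = 25 rad/s:
zero (1 + j25·0.04) = 1 + j1 → |·| ≈ 1.4142, ∠ ≈ 45.00°
pole (1 + j25·0.125) = 1 + j3.125 → |·| ≈ 3.2811, ∠ ≈ 72.26°
|G| = 3125 · 1.4142 / (3.2811) ≈ 1346.9
Gain = 20 log₁₀(1346.9) ≈ 62.59 dB
∠G = (45.00°) − (72.26°) = -27.26°

62.6 dB, -27.3°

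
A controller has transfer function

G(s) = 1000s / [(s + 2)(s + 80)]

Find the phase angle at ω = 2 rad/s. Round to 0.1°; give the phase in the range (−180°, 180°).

43.6°

At s = jω = j2:
zero at origin: s = j2 → |·| = 2, ∠ = 90.00°
pole (s+2): 2 + j2 → |·| = √(2²+2²) = √8 ≈ 2.8284, ∠ = arctan(2/2) ≈ 45.00°
pole (s+80): 80 + j2 → |·| = √(80²+2²) = √6404 ≈ 80.025, ∠ = arctan(2/80) ≈ 1.43°
∠G = 90.00° − 46.43° = 43.57°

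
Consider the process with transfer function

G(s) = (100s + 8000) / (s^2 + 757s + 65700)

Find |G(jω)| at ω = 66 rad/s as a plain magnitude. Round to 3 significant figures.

0.131

Substitute s = j66:
Numerator: 100(j66) + 8000 = 8000 + j6600
Denominator: (j66)^2 + 757(j66) + 65700 = 61344 + j49962
|N| = √(8000² + 6600²) ≈ 10371, ∠N ≈ 39.52°
|D| = √(61344² + 49962²) ≈ 79116, ∠D ≈ 39.16°
|G| = 10371 / 79116 ≈ 0.13109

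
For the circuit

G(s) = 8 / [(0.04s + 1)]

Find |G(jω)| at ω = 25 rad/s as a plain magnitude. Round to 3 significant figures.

5.66

At ω = 25 rad/s:
pole (1 + j25·0.04) = 1 + j1 → |·| ≈ 1.4142, ∠ ≈ 45.00°
|G| = 8 · 1 / (1.4142) ≈ 5.6569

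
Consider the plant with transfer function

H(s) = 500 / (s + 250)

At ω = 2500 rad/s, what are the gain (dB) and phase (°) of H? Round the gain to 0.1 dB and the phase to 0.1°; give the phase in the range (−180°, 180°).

-14.0 dB, -84.3°

Substitute s = j2500:
Numerator: 500 = 500 + j0
Denominator: (j2500) + 250 = 250 + j2500
|N| = √(500² + 0²) ≈ 500, ∠N ≈ 0.00°
|D| = √(250² + 2500²) ≈ 2512.5, ∠D ≈ 84.29°
|H| = 500 / 2512.5 ≈ 0.199
Gain = 20 log₁₀(0.199) ≈ -14.02 dB
∠H = 0.00° − 84.29° = -84.29°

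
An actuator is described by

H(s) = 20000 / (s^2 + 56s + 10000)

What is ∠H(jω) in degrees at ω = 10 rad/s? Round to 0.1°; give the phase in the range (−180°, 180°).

-3.2°

At s = jω = j10:
quadratic: (j10)² + 56·j10 + 10000 = 9900 + j560 → |·| ≈ 9915.8, ∠ ≈ 3.24°
∠H = 0.00° − 3.24° = -3.24°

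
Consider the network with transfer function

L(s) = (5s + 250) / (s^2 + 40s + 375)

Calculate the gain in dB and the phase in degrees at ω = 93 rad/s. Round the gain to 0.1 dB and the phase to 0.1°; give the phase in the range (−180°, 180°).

-24.7 dB, -94.1°

Substitute s = j93:
Numerator: 5(j93) + 250 = 250 + j465
Denominator: (j93)^2 + 40(j93) + 375 = -8274 + j3720
|N| = √(250² + 465²) ≈ 527.94, ∠N ≈ 61.74°
|D| = √(8274² + 3720²) ≈ 9071.8, ∠D ≈ 155.79°
|L| = 527.94 / 9071.8 ≈ 0.058196
Gain = 20 log₁₀(0.058196) ≈ -24.70 dB
∠L = 61.74° − 155.79° = -94.05°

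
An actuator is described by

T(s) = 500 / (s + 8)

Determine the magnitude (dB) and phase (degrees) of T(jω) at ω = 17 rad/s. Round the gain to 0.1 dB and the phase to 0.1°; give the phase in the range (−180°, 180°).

At s = jω = j17:
pole (s+8): 8 + j17 → |·| = √(8²+17²) = √353 ≈ 18.788, ∠ = arctan(17/8) ≈ 64.80°
|T| = 500 / 18.788 ≈ 26.613
Gain = 20 log₁₀(26.613) ≈ 28.50 dB
∠T = 0.00° − 64.80° = -64.80°

28.5 dB, -64.8°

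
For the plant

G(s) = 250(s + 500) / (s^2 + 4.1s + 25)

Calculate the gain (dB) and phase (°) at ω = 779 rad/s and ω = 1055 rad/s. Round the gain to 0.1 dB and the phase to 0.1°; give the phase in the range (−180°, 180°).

ω = 779: -8.4 dB, -122.4°; ω = 1055: -11.6 dB, -115.1°

At s = jω = j779:
zero (s+500): 500 + j779 → |·| = √(500²+779²) = √856841 ≈ 925.66, ∠ = arctan(779/500) ≈ 57.31°
quadratic: (j779)² + 4.1·j779 + 25 = -606816 + j3193.9 → |·| ≈ 6.0682e+05, ∠ ≈ 179.70°
|G| = 250 · 925.66 / 6.0682e+05 ≈ 0.38136
Gain = 20 log₁₀(0.38136) ≈ -8.37 dB
∠G = 57.31° − 179.70° = -122.39°

At s = jω = j1055:
zero (s+500): 500 + j1055 → |·| = √(500²+1055²) = √1363025 ≈ 1167.5, ∠ = arctan(1055/500) ≈ 64.64°
quadratic: (j1055)² + 4.1·j1055 + 25 = -1113000 + j4325.5 → |·| ≈ 1.113e+06, ∠ ≈ 179.78°
|G| = 250 · 1167.5 / 1.113e+06 ≈ 0.26224
Gain = 20 log₁₀(0.26224) ≈ -11.63 dB
∠G = 64.64° − 179.78° = -115.14°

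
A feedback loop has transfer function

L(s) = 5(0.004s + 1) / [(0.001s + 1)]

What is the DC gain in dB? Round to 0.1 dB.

L(0) = 5 · 1 / 1 = 5
20 log₁₀(5) ≈ 13.98 dB

14.0 dB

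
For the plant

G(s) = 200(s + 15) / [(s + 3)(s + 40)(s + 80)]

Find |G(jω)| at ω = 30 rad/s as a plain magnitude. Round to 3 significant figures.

0.0521

At s = jω = j30:
zero (s+15): 15 + j30 → |·| = √(15²+30²) = √1125 ≈ 33.541, ∠ = arctan(30/15) ≈ 63.43°
pole (s+3): 3 + j30 → |·| = √(3²+30²) = √909 ≈ 30.15, ∠ = arctan(30/3) ≈ 84.29°
pole (s+40): 40 + j30 → |·| = √(40²+30²) = √2500 ≈ 50, ∠ = arctan(30/40) ≈ 36.87°
pole (s+80): 80 + j30 → |·| = √(80²+30²) = √7300 ≈ 85.44, ∠ = arctan(30/80) ≈ 20.56°
|G| = 200 · 33.541 / 1.288e+05 ≈ 0.052082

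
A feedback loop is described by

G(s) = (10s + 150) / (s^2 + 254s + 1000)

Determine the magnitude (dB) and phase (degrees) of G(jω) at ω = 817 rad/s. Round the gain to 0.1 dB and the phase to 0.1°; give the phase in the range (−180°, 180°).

-38.6 dB, -73.8°

Substitute s = j817:
Numerator: 10(j817) + 150 = 150 + j8170
Denominator: (j817)^2 + 254(j817) + 1000 = -666489 + j207518
|N| = √(150² + 8170²) ≈ 8171.4, ∠N ≈ 88.95°
|D| = √(666489² + 207518²) ≈ 6.9805e+05, ∠D ≈ 162.71°
|G| = 8171.4 / 6.9805e+05 ≈ 0.011706
Gain = 20 log₁₀(0.011706) ≈ -38.63 dB
∠G = 88.95° − 162.71° = -73.76°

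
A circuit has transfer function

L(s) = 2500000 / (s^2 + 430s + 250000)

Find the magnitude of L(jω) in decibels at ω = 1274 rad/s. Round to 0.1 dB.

At s = jω = j1274:
quadratic: (j1274)² + 430·j1274 + 250000 = -1373076 + j547820 → |·| ≈ 1.4783e+06, ∠ ≈ 158.25°
|L| = 2500000 / 1.4783e+06 ≈ 1.6911
Gain = 20 log₁₀(1.6911) ≈ 4.56 dB

4.6 dB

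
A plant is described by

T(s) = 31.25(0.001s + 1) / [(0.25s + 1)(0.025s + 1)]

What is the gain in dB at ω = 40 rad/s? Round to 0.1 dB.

6.9 dB

At ω = 40 rad/s:
zero (1 + j40·0.001) = 1 + j0.04 → |·| ≈ 1.0008, ∠ ≈ 2.29°
pole (1 + j40·0.25) = 1 + j10 → |·| ≈ 10.05, ∠ ≈ 84.29°
pole (1 + j40·0.025) = 1 + j1 → |·| ≈ 1.4142, ∠ ≈ 45.00°
|T| = 31.25 · 1.0008 / (10.05 · 1.4142) ≈ 2.2005
Gain = 20 log₁₀(2.2005) ≈ 6.85 dB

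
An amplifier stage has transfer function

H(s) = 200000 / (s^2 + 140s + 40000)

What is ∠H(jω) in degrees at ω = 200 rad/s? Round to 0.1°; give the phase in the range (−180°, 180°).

At s = jω = j200:
quadratic: (j200)² + 140·j200 + 40000 = 0 + j28000 → |·| ≈ 28000, ∠ ≈ 90.00°
∠H = 0.00° − 90.00° = -90.00°

-90.0°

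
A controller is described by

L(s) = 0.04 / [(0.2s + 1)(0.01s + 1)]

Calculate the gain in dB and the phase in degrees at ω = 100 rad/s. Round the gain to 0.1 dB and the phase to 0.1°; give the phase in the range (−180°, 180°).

-57.0 dB, -132.1°

At ω = 100 rad/s:
pole (1 + j100·0.2) = 1 + j20 → |·| ≈ 20.025, ∠ ≈ 87.14°
pole (1 + j100·0.01) = 1 + j1 → |·| ≈ 1.4142, ∠ ≈ 45.00°
|L| = 0.04 · 1 / (20.025 · 1.4142) ≈ 0.0014125
Gain = 20 log₁₀(0.0014125) ≈ -57.00 dB
∠L = (0°) − (87.14° + 45.00°) = -132.14°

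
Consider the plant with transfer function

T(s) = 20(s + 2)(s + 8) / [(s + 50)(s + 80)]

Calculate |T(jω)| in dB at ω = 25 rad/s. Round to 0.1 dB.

At s = jω = j25:
zero (s+2): 2 + j25 → |·| = √(2²+25²) = √629 ≈ 25.08, ∠ = arctan(25/2) ≈ 85.43°
zero (s+8): 8 + j25 → |·| = √(8²+25²) = √689 ≈ 26.249, ∠ = arctan(25/8) ≈ 72.26°
pole (s+50): 50 + j25 → |·| = √(50²+25²) = √3125 ≈ 55.902, ∠ = arctan(25/50) ≈ 26.57°
pole (s+80): 80 + j25 → |·| = √(80²+25²) = √7025 ≈ 83.815, ∠ = arctan(25/80) ≈ 17.35°
|T| = 20 · 658.32 / 4685.4 ≈ 2.8101
Gain = 20 log₁₀(2.8101) ≈ 8.97 dB

9.0 dB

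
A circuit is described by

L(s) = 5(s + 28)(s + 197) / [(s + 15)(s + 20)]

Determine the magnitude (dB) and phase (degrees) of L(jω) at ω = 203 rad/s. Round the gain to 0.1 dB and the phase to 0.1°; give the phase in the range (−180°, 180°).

At s = jω = j203:
zero (s+28): 28 + j203 → |·| = √(28²+203²) = √41993 ≈ 204.92, ∠ = arctan(203/28) ≈ 82.15°
zero (s+197): 197 + j203 → |·| = √(197²+203²) = √80018 ≈ 282.87, ∠ = arctan(203/197) ≈ 45.86°
pole (s+15): 15 + j203 → |·| = √(15²+203²) = √41434 ≈ 203.55, ∠ = arctan(203/15) ≈ 85.77°
pole (s+20): 20 + j203 → |·| = √(20²+203²) = √41609 ≈ 203.98, ∠ = arctan(203/20) ≈ 84.37°
|L| = 5 · 57966 / 41520 ≈ 6.9805
Gain = 20 log₁₀(6.9805) ≈ 16.88 dB
∠L = 128.01° − 170.14° = -42.13°

16.9 dB, -42.1°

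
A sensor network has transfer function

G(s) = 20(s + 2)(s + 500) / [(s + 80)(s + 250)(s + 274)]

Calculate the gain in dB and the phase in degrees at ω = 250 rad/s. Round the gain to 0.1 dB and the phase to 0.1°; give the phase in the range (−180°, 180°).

At s = jω = j250:
zero (s+2): 2 + j250 → |·| = √(2²+250²) = √62504 ≈ 250.01, ∠ = arctan(250/2) ≈ 89.54°
zero (s+500): 500 + j250 → |·| = √(500²+250²) = √312500 ≈ 559.02, ∠ = arctan(250/500) ≈ 26.57°
pole (s+80): 80 + j250 → |·| = √(80²+250²) = √68900 ≈ 262.49, ∠ = arctan(250/80) ≈ 72.26°
pole (s+250): 250 + j250 → |·| = √(250²+250²) = √125000 ≈ 353.55, ∠ = arctan(250/250) ≈ 45.00°
pole (s+274): 274 + j250 → |·| = √(274²+250²) = √137576 ≈ 370.91, ∠ = arctan(250/274) ≈ 42.38°
|G| = 20 · 1.3976e+05 / 3.4422e+07 ≈ 0.081204
Gain = 20 log₁₀(0.081204) ≈ -21.81 dB
∠G = 116.11° − 159.64° = -43.53°

-21.8 dB, -43.5°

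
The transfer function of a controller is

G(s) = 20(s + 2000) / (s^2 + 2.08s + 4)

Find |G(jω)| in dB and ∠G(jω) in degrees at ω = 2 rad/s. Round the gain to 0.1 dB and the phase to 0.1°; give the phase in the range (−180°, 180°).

79.7 dB, -89.9°

At s = jω = j2:
zero (s+2000): 2000 + j2 → |·| = √(2000²+2²) = √4000004 ≈ 2000, ∠ = arctan(2/2000) ≈ 0.06°
quadratic: (j2)² + 2.08·j2 + 4 = 0 + j4.16 → |·| ≈ 4.16, ∠ ≈ 90.00°
|G| = 20 · 2000 / 4.16 ≈ 9615.4
Gain = 20 log₁₀(9615.4) ≈ 79.66 dB
∠G = 0.06° − 90.00° = -89.94°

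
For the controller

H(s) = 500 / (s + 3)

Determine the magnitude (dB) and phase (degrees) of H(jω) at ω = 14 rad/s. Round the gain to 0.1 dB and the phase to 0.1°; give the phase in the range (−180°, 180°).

30.9 dB, -77.9°

At s = jω = j14:
pole (s+3): 3 + j14 → |·| = √(3²+14²) = √205 ≈ 14.318, ∠ = arctan(14/3) ≈ 77.91°
|H| = 500 / 14.318 ≈ 34.921
Gain = 20 log₁₀(34.921) ≈ 30.86 dB
∠H = 0.00° − 77.91° = -77.91°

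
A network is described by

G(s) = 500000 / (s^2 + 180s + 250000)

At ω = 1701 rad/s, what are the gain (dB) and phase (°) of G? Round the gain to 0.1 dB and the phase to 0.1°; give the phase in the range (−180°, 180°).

At s = jω = j1701:
quadratic: (j1701)² + 180·j1701 + 250000 = -2643401 + j306180 → |·| ≈ 2.6611e+06, ∠ ≈ 173.39°
|G| = 500000 / 2.6611e+06 ≈ 0.18789
Gain = 20 log₁₀(0.18789) ≈ -14.52 dB
∠G = 0.00° − 173.39° = -173.39°

-14.5 dB, -173.4°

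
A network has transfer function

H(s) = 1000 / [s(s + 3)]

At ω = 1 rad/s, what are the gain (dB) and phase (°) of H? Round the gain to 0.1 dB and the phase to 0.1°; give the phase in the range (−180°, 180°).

50.0 dB, -108.4°

At s = jω = j1:
pole (s+3): 3 + j1 → |·| = √(3²+1²) = √10 ≈ 3.1623, ∠ = arctan(1/3) ≈ 18.43°
pole at origin: |s| = 1, ∠ = 90.00° (in denominator)
|H| = 1000 / 3.1623 ≈ 316.23
Gain = 20 log₁₀(316.23) ≈ 50.00 dB
∠H = 0.00° − 108.43° = -108.43°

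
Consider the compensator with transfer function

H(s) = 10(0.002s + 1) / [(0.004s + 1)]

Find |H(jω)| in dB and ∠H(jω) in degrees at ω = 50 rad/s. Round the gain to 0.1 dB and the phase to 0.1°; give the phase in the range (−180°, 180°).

At ω = 50 rad/s:
zero (1 + j50·0.002) = 1 + j0.1 → |·| ≈ 1.005, ∠ ≈ 5.71°
pole (1 + j50·0.004) = 1 + j0.2 → |·| ≈ 1.0198, ∠ ≈ 11.31°
|H| = 10 · 1.005 / (1.0198) ≈ 9.8549
Gain = 20 log₁₀(9.8549) ≈ 19.87 dB
∠H = (5.71°) − (11.31°) = -5.60°

19.9 dB, -5.6°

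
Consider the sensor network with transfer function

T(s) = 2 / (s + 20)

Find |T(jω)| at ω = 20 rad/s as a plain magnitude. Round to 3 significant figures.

0.0707

At s = jω = j20:
pole (s+20): 20 + j20 → |·| = √(20²+20²) = √800 ≈ 28.284, ∠ = arctan(20/20) ≈ 45.00°
|T| = 2 / 28.284 ≈ 0.070711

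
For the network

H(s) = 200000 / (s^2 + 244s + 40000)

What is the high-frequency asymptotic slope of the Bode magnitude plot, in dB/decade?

-40 dB/decade

Each pole contributes −20 dB/decade at high frequency; each zero contributes +20 dB/decade.
Net: 0 zero(s) − 2 pole(s) → -40 dB/decade.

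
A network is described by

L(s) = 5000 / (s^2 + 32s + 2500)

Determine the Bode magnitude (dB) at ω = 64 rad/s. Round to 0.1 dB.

5.7 dB

At s = jω = j64:
quadratic: (j64)² + 32·j64 + 2500 = -1596 + j2048 → |·| ≈ 2596.4, ∠ ≈ 127.93°
|L| = 5000 / 2596.4 ≈ 1.9257
Gain = 20 log₁₀(1.9257) ≈ 5.69 dB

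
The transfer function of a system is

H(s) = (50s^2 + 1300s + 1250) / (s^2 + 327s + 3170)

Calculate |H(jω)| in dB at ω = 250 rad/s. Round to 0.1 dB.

Substitute s = j250:
Numerator: 50(j250)^2 + 1300(j250) + 1250 = -3123750 + j325000
Denominator: (j250)^2 + 327(j250) + 3170 = -59330 + j81750
|N| = √(3123750² + 325000²) ≈ 3.1406e+06, ∠N ≈ 174.06°
|D| = √(59330² + 81750²) ≈ 1.0101e+05, ∠D ≈ 125.97°
|H| = 3.1406e+06 / 1.0101e+05 ≈ 31.092
Gain = 20 log₁₀(31.092) ≈ 29.85 dB

29.9 dB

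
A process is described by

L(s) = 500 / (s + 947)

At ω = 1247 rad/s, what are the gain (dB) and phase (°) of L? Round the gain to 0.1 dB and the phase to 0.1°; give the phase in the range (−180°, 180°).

-9.9 dB, -52.8°

At s = jω = j1247:
pole (s+947): 947 + j1247 → |·| = √(947²+1247²) = √2451818 ≈ 1565.8, ∠ = arctan(1247/947) ≈ 52.79°
|L| = 500 / 1565.8 ≈ 0.31933
Gain = 20 log₁₀(0.31933) ≈ -9.92 dB
∠L = 0.00° − 52.79° = -52.79°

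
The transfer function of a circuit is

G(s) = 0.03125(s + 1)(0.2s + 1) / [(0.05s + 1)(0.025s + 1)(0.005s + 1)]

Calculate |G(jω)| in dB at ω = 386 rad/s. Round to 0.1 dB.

At ω = 386 rad/s:
zero (1 + j386·1) = 1 + j386 → |·| ≈ 386, ∠ ≈ 89.85°
zero (1 + j386·0.2) = 1 + j77.2 → |·| ≈ 77.206, ∠ ≈ 89.26°
pole (1 + j386·0.05) = 1 + j19.3 → |·| ≈ 19.326, ∠ ≈ 87.03°
pole (1 + j386·0.025) = 1 + j9.65 → |·| ≈ 9.7017, ∠ ≈ 84.08°
pole (1 + j386·0.005) = 1 + j1.93 → |·| ≈ 2.1737, ∠ ≈ 62.61°
|G| = 0.03125 · 386 · 77.206 / (19.326 · 9.7017 · 2.1737) ≈ 2.2851
Gain = 20 log₁₀(2.2851) ≈ 7.18 dB

7.2 dB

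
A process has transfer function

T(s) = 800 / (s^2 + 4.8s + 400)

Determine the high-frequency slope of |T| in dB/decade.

Each pole contributes −20 dB/decade at high frequency; each zero contributes +20 dB/decade.
Net: 0 zero(s) − 2 pole(s) → -40 dB/decade.

-40 dB/decade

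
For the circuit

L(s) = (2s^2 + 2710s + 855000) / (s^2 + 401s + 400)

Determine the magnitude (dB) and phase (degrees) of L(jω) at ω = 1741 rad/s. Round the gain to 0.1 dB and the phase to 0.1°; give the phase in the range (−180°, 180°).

Substitute s = j1741:
Numerator: 2(j1741)^2 + 2710(j1741) + 855000 = -5207162 + j4718110
Denominator: (j1741)^2 + 401(j1741) + 400 = -3030681 + j698141
|N| = √(5207162² + 4718110²) ≈ 7.0267e+06, ∠N ≈ 137.82°
|D| = √(3030681² + 698141²) ≈ 3.1101e+06, ∠D ≈ 167.03°
|L| = 7.0267e+06 / 3.1101e+06 ≈ 2.2593
Gain = 20 log₁₀(2.2593) ≈ 7.08 dB
∠L = 137.82° − 167.03° = -29.21°

7.1 dB, -29.2°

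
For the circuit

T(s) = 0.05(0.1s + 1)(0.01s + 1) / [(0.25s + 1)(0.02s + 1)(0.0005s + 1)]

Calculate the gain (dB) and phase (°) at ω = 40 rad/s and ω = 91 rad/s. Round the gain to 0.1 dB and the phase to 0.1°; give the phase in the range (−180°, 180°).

ω = 40: -35.3 dB, -26.3°; ω = 91: -37.7 dB, -25.3°

At ω = 40 rad/s:
zero (1 + j40·0.1) = 1 + j4 → |·| ≈ 4.1231, ∠ ≈ 75.96°
zero (1 + j40·0.01) = 1 + j0.4 → |·| ≈ 1.077, ∠ ≈ 21.80°
pole (1 + j40·0.25) = 1 + j10 → |·| ≈ 10.05, ∠ ≈ 84.29°
pole (1 + j40·0.02) = 1 + j0.8 → |·| ≈ 1.2806, ∠ ≈ 38.66°
pole (1 + j40·0.0005) = 1 + j0.02 → |·| ≈ 1.0002, ∠ ≈ 1.15°
|T| = 0.05 · 4.1231 · 1.077 / (10.05 · 1.2806 · 1.0002) ≈ 0.017248
Gain = 20 log₁₀(0.017248) ≈ -35.27 dB
∠T = (75.96° + 21.80°) − (84.29° + 38.66° + 1.15°) = -26.34°

At ω = 91 rad/s:
zero (1 + j91·0.1) = 1 + j9.1 → |·| ≈ 9.1548, ∠ ≈ 83.73°
zero (1 + j91·0.01) = 1 + j0.91 → |·| ≈ 1.3521, ∠ ≈ 42.30°
pole (1 + j91·0.25) = 1 + j22.75 → |·| ≈ 22.772, ∠ ≈ 87.48°
pole (1 + j91·0.02) = 1 + j1.82 → |·| ≈ 2.0766, ∠ ≈ 61.21°
pole (1 + j91·0.0005) = 1 + j0.0455 → |·| ≈ 1.001, ∠ ≈ 2.61°
|T| = 0.05 · 9.1548 · 1.3521 / (22.772 · 2.0766 · 1.001) ≈ 0.013075
Gain = 20 log₁₀(0.013075) ≈ -37.67 dB
∠T = (83.73° + 42.30°) − (87.48° + 61.21° + 2.61°) = -25.27°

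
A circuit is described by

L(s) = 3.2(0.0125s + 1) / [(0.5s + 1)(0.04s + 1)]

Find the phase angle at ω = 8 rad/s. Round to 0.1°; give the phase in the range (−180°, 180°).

-88.0°

At ω = 8 rad/s:
zero (1 + j8·0.0125) = 1 + j0.1 → |·| ≈ 1.005, ∠ ≈ 5.71°
pole (1 + j8·0.5) = 1 + j4 → |·| ≈ 4.1231, ∠ ≈ 75.96°
pole (1 + j8·0.04) = 1 + j0.32 → |·| ≈ 1.05, ∠ ≈ 17.74°
∠L = (5.71°) − (75.96° + 17.74°) = -87.99°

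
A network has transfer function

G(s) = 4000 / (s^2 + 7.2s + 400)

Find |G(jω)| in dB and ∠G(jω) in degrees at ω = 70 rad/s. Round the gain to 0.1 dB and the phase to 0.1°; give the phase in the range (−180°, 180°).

At s = jω = j70:
quadratic: (j70)² + 7.2·j70 + 400 = -4500 + j504 → |·| ≈ 4528.1, ∠ ≈ 173.61°
|G| = 4000 / 4528.1 ≈ 0.88337
Gain = 20 log₁₀(0.88337) ≈ -1.08 dB
∠G = 0.00° − 173.61° = -173.61°

-1.1 dB, -173.6°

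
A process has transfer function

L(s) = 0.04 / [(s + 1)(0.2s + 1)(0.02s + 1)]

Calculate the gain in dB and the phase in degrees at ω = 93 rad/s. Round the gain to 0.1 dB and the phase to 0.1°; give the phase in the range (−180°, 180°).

-99.2 dB, 122.0°

At ω = 93 rad/s:
pole (1 + j93·1) = 1 + j93 → |·| ≈ 93.005, ∠ ≈ 89.38°
pole (1 + j93·0.2) = 1 + j18.6 → |·| ≈ 18.627, ∠ ≈ 86.92°
pole (1 + j93·0.02) = 1 + j1.86 → |·| ≈ 2.1118, ∠ ≈ 61.74°
|L| = 0.04 · 1 / (93.005 · 18.627 · 2.1118) ≈ 1.0933e-05
Gain = 20 log₁₀(1.0933e-05) ≈ -99.23 dB
∠L = (0°) − (89.38° + 86.92° + 61.74°) = -238.04° ≡ 121.96° (principal value)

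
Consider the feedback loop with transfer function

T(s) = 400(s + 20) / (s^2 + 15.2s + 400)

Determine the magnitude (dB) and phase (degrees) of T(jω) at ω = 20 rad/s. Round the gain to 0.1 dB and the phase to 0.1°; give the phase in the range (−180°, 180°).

At s = jω = j20:
zero (s+20): 20 + j20 → |·| = √(20²+20²) = √800 ≈ 28.284, ∠ = arctan(20/20) ≈ 45.00°
quadratic: (j20)² + 15.2·j20 + 400 = 0 + j304 → |·| ≈ 304, ∠ ≈ 90.00°
|T| = 400 · 28.284 / 304 ≈ 37.216
Gain = 20 log₁₀(37.216) ≈ 31.41 dB
∠T = 45.00° − 90.00° = -45.00°

31.4 dB, -45.0°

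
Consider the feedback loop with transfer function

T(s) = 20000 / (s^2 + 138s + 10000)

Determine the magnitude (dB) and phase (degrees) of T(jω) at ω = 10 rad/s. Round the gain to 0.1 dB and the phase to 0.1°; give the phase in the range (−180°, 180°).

6.0 dB, -7.9°

At s = jω = j10:
quadratic: (j10)² + 138·j10 + 10000 = 9900 + j1380 → |·| ≈ 9995.7, ∠ ≈ 7.94°
|T| = 20000 / 9995.7 ≈ 2.0009
Gain = 20 log₁₀(2.0009) ≈ 6.02 dB
∠T = 0.00° − 7.94° = -7.94°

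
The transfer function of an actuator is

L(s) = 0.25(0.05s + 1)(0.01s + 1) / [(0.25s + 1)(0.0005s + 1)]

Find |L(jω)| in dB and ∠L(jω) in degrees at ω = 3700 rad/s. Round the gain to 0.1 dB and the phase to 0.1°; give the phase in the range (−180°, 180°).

-1.1 dB, 26.6°

At ω = 3700 rad/s:
zero (1 + j3700·0.05) = 1 + j185 → |·| ≈ 185, ∠ ≈ 89.69°
zero (1 + j3700·0.01) = 1 + j37 → |·| ≈ 37.014, ∠ ≈ 88.45°
pole (1 + j3700·0.25) = 1 + j925 → |·| ≈ 925, ∠ ≈ 89.94°
pole (1 + j3700·0.0005) = 1 + j1.85 → |·| ≈ 2.103, ∠ ≈ 61.61°
|L| = 0.25 · 185 · 37.014 / (925 · 2.103) ≈ 0.88003
Gain = 20 log₁₀(0.88003) ≈ -1.11 dB
∠L = (89.69° + 88.45°) − (89.94° + 61.61°) = 26.59°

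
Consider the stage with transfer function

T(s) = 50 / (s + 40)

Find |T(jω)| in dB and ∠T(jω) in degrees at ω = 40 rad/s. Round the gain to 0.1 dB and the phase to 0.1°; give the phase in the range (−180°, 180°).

-1.1 dB, -45.0°

Substitute s = j40:
Numerator: 50 = 50 + j0
Denominator: (j40) + 40 = 40 + j40
|N| = √(50² + 0²) ≈ 50, ∠N ≈ 0.00°
|D| = √(40² + 40²) ≈ 56.569, ∠D ≈ 45.00°
|T| = 50 / 56.569 ≈ 0.88388
Gain = 20 log₁₀(0.88388) ≈ -1.07 dB
∠T = 0.00° − 45.00° = -45.00°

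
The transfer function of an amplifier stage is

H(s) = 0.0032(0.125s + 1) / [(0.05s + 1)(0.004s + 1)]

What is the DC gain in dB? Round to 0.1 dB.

H(0) = 0.0032 · 1 / 1 = 0.0032
20 log₁₀(0.0032) ≈ -49.90 dB

-49.9 dB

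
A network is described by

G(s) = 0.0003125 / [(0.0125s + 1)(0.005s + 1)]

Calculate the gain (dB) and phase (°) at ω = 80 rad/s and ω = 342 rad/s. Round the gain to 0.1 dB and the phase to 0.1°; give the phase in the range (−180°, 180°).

At ω = 80 rad/s:
pole (1 + j80·0.0125) = 1 + j1 → |·| ≈ 1.4142, ∠ ≈ 45.00°
pole (1 + j80·0.005) = 1 + j0.4 → |·| ≈ 1.077, ∠ ≈ 21.80°
|G| = 0.0003125 · 1 / (1.4142 · 1.077) ≈ 0.00020517
Gain = 20 log₁₀(0.00020517) ≈ -73.76 dB
∠G = (0°) − (45.00° + 21.80°) = -66.80°

At ω = 342 rad/s:
pole (1 + j342·0.0125) = 1 + j4.275 → |·| ≈ 4.3904, ∠ ≈ 76.83°
pole (1 + j342·0.005) = 1 + j1.71 → |·| ≈ 1.9809, ∠ ≈ 59.68°
|G| = 0.0003125 · 1 / (4.3904 · 1.9809) ≈ 3.5932e-05
Gain = 20 log₁₀(3.5932e-05) ≈ -88.89 dB
∠G = (0°) − (76.83° + 59.68°) = -136.51°

ω = 80: -73.8 dB, -66.8°; ω = 342: -88.9 dB, -136.5°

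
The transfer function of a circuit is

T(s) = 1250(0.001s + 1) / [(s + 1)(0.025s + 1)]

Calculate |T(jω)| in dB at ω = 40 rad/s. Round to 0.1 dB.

26.9 dB

At ω = 40 rad/s:
zero (1 + j40·0.001) = 1 + j0.04 → |·| ≈ 1.0008, ∠ ≈ 2.29°
pole (1 + j40·1) = 1 + j40 → |·| ≈ 40.012, ∠ ≈ 88.57°
pole (1 + j40·0.025) = 1 + j1 → |·| ≈ 1.4142, ∠ ≈ 45.00°
|T| = 1250 · 1.0008 / (40.012 · 1.4142) ≈ 22.108
Gain = 20 log₁₀(22.108) ≈ 26.89 dB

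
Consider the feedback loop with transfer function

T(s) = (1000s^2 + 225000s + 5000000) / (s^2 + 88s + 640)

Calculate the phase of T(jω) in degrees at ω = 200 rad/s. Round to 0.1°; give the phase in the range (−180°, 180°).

Substitute s = j200:
Numerator: 1000(j200)^2 + 225000(j200) + 5000000 = -35000000 + j45000000
Denominator: (j200)^2 + 88(j200) + 640 = -39360 + j17600
|N| = √(35000000² + 45000000²) ≈ 5.7009e+07, ∠N ≈ 127.87°
|D| = √(39360² + 17600²) ≈ 43116, ∠D ≈ 155.91°
∠T = 127.87° − 155.91° = -28.04°

-28.0°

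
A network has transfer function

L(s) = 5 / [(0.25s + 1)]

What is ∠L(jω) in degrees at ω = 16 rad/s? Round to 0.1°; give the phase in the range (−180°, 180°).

At ω = 16 rad/s:
pole (1 + j16·0.25) = 1 + j4 → |·| ≈ 4.1231, ∠ ≈ 75.96°
∠L = (0°) − (75.96°) = -75.96°

-76.0°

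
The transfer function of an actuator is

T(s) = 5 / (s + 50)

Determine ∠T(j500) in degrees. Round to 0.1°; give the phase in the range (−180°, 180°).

-84.3°

Substitute s = j500:
Numerator: 5 = 5 + j0
Denominator: (j500) + 50 = 50 + j500
|N| = √(5² + 0²) ≈ 5, ∠N ≈ 0.00°
|D| = √(50² + 500²) ≈ 502.49, ∠D ≈ 84.29°
∠T = 0.00° − 84.29° = -84.29°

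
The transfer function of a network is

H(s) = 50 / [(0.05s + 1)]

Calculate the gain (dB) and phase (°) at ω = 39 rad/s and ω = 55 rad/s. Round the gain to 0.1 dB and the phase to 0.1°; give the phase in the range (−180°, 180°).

ω = 39: 27.2 dB, -62.9°; ω = 55: 24.7 dB, -70.0°

At ω = 39 rad/s:
pole (1 + j39·0.05) = 1 + j1.95 → |·| ≈ 2.1915, ∠ ≈ 62.85°
|H| = 50 · 1 / (2.1915) ≈ 22.815
Gain = 20 log₁₀(22.815) ≈ 27.16 dB
∠H = (0°) − (62.85°) = -62.85°

At ω = 55 rad/s:
pole (1 + j55·0.05) = 1 + j2.75 → |·| ≈ 2.9262, ∠ ≈ 70.02°
|H| = 50 · 1 / (2.9262) ≈ 17.087
Gain = 20 log₁₀(17.087) ≈ 24.65 dB
∠H = (0°) − (70.02°) = -70.02°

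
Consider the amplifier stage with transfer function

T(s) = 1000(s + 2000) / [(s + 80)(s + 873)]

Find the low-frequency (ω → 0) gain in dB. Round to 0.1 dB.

T(0) = 1000·2000 / (80·873) ≈ 28.637
20 log₁₀(28.637) ≈ 29.14 dB

29.1 dB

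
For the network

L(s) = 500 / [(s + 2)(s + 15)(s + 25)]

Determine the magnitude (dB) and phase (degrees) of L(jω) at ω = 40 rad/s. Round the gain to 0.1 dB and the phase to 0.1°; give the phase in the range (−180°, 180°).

-44.2 dB, 145.4°

At s = jω = j40:
pole (s+2): 2 + j40 → |·| = √(2²+40²) = √1604 ≈ 40.05, ∠ = arctan(40/2) ≈ 87.14°
pole (s+15): 15 + j40 → |·| = √(15²+40²) = √1825 ≈ 42.72, ∠ = arctan(40/15) ≈ 69.44°
pole (s+25): 25 + j40 → |·| = √(25²+40²) = √2225 ≈ 47.17, ∠ = arctan(40/25) ≈ 57.99°
|L| = 500 / 80705 ≈ 0.0061954
Gain = 20 log₁₀(0.0061954) ≈ -44.16 dB
∠L = 0.00° − 214.57° = -214.57° ≡ 145.43° (principal value)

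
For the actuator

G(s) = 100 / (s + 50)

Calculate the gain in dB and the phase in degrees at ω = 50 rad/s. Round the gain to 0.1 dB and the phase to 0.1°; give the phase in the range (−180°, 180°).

Substitute s = j50:
Numerator: 100 = 100 + j0
Denominator: (j50) + 50 = 50 + j50
|N| = √(100² + 0²) ≈ 100, ∠N ≈ 0.00°
|D| = √(50² + 50²) ≈ 70.711, ∠D ≈ 45.00°
|G| = 100 / 70.711 ≈ 1.4142
Gain = 20 log₁₀(1.4142) ≈ 3.01 dB
∠G = 0.00° − 45.00° = -45.00°

3.0 dB, -45.0°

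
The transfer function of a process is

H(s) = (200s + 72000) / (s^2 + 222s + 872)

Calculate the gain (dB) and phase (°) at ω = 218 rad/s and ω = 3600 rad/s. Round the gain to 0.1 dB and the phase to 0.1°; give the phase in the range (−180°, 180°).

Substitute s = j218:
Numerator: 200(j218) + 72000 = 72000 + j43600
Denominator: (j218)^2 + 222(j218) + 872 = -46652 + j48396
|N| = √(72000² + 43600²) ≈ 84172, ∠N ≈ 31.20°
|D| = √(46652² + 48396²) ≈ 67220, ∠D ≈ 133.95°
|H| = 84172 / 67220 ≈ 1.2522
Gain = 20 log₁₀(1.2522) ≈ 1.95 dB
∠H = 31.20° − 133.95° = -102.75°

Substitute s = j3600:
Numerator: 200(j3600) + 72000 = 72000 + j720000
Denominator: (j3600)^2 + 222(j3600) + 872 = -12959128 + j799200
|N| = √(72000² + 720000²) ≈ 7.2359e+05, ∠N ≈ 84.29°
|D| = √(12959128² + 799200²) ≈ 1.2984e+07, ∠D ≈ 176.47°
|H| = 7.2359e+05 / 1.2984e+07 ≈ 0.055729
Gain = 20 log₁₀(0.055729) ≈ -25.08 dB
∠H = 84.29° − 176.47° = -92.18°

ω = 218: 2.0 dB, -102.8°; ω = 3600: -25.1 dB, -92.2°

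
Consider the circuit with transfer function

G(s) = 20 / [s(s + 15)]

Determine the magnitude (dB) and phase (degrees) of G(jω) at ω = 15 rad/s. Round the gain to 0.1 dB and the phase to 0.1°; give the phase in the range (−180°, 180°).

-24.0 dB, -135.0°

At s = jω = j15:
pole (s+15): 15 + j15 → |·| = √(15²+15²) = √450 ≈ 21.213, ∠ = arctan(15/15) ≈ 45.00°
pole at origin: |s| = 15, ∠ = 90.00° (in denominator)
|G| = 20 / 318.19 ≈ 0.062856
Gain = 20 log₁₀(0.062856) ≈ -24.03 dB
∠G = 0.00° − 135.00° = -135.00°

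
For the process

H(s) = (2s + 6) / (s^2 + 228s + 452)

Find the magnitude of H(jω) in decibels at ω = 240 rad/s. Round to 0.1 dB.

-44.3 dB

Substitute s = j240:
Numerator: 2(j240) + 6 = 6 + j480
Denominator: (j240)^2 + 228(j240) + 452 = -57148 + j54720
|N| = √(6² + 480²) ≈ 480.04, ∠N ≈ 89.28°
|D| = √(57148² + 54720²) ≈ 79121, ∠D ≈ 136.24°
|H| = 480.04 / 79121 ≈ 0.0060672
Gain = 20 log₁₀(0.0060672) ≈ -44.34 dB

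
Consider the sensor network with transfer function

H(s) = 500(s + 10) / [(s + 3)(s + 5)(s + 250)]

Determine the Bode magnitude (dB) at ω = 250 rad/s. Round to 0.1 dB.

-44.9 dB

At s = jω = j250:
zero (s+10): 10 + j250 → |·| = √(10²+250²) = √62600 ≈ 250.2, ∠ = arctan(250/10) ≈ 87.71°
pole (s+3): 3 + j250 → |·| = √(3²+250²) = √62509 ≈ 250.02, ∠ = arctan(250/3) ≈ 89.31°
pole (s+5): 5 + j250 → |·| = √(5²+250²) = √62525 ≈ 250.05, ∠ = arctan(250/5) ≈ 88.85°
pole (s+250): 250 + j250 → |·| = √(250²+250²) = √125000 ≈ 353.55, ∠ = arctan(250/250) ≈ 45.00°
|H| = 500 · 250.2 / 2.2103e+07 ≈ 0.0056599
Gain = 20 log₁₀(0.0056599) ≈ -44.94 dB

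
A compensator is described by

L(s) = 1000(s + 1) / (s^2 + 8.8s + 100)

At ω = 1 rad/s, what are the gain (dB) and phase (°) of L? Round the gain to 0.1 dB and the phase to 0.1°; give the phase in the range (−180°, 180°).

23.1 dB, 39.9°

At s = jω = j1:
zero (s+1): 1 + j1 → |·| = √(1²+1²) = √2 ≈ 1.4142, ∠ = arctan(1/1) ≈ 45.00°
quadratic: (j1)² + 8.8·j1 + 100 = 99 + j8.8 → |·| ≈ 99.39, ∠ ≈ 5.08°
|L| = 1000 · 1.4142 / 99.39 ≈ 14.229
Gain = 20 log₁₀(14.229) ≈ 23.06 dB
∠L = 45.00° − 5.08° = 39.92°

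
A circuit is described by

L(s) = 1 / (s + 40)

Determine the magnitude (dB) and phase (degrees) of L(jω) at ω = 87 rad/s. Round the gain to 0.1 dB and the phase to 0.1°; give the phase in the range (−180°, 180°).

-39.6 dB, -65.3°

At s = jω = j87:
pole (s+40): 40 + j87 → |·| = √(40²+87²) = √9169 ≈ 95.755, ∠ = arctan(87/40) ≈ 65.31°
|L| = 1 / 95.755 ≈ 0.010443
Gain = 20 log₁₀(0.010443) ≈ -39.62 dB
∠L = 0.00° − 65.31° = -65.31°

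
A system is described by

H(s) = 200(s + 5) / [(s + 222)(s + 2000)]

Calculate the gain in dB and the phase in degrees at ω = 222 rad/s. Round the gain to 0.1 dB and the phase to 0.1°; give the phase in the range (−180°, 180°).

-23.1 dB, 37.4°

At s = jω = j222:
zero (s+5): 5 + j222 → |·| = √(5²+222²) = √49309 ≈ 222.06, ∠ = arctan(222/5) ≈ 88.71°
pole (s+222): 222 + j222 → |·| = √(222²+222²) = √98568 ≈ 313.96, ∠ = arctan(222/222) ≈ 45.00°
pole (s+2000): 2000 + j222 → |·| = √(2000²+222²) = √4049284 ≈ 2012.3, ∠ = arctan(222/2000) ≈ 6.33°
|H| = 200 · 222.06 / 6.3178e+05 ≈ 0.070297
Gain = 20 log₁₀(0.070297) ≈ -23.06 dB
∠H = 88.71° − 51.33° = 37.38°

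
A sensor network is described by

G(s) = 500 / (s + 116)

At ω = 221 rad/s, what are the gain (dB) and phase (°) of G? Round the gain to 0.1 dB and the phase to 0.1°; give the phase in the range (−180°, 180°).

6.0 dB, -62.3°

At s = jω = j221:
pole (s+116): 116 + j221 → |·| = √(116²+221²) = √62297 ≈ 249.59, ∠ = arctan(221/116) ≈ 62.31°
|G| = 500 / 249.59 ≈ 2.0033
Gain = 20 log₁₀(2.0033) ≈ 6.03 dB
∠G = 0.00° − 62.31° = -62.31°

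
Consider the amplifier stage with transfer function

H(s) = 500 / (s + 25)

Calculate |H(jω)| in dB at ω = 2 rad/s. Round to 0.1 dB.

26.0 dB

Substitute s = j2:
Numerator: 500 = 500 + j0
Denominator: (j2) + 25 = 25 + j2
|N| = √(500² + 0²) ≈ 500, ∠N ≈ 0.00°
|D| = √(25² + 2²) ≈ 25.08, ∠D ≈ 4.57°
|H| = 500 / 25.08 ≈ 19.936
Gain = 20 log₁₀(19.936) ≈ 25.99 dB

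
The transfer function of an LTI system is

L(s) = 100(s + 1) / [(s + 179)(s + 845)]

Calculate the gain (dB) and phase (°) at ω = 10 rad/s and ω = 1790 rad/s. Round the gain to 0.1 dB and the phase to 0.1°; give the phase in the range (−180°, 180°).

At s = jω = j10:
zero (s+1): 1 + j10 → |·| = √(1²+10²) = √101 ≈ 10.05, ∠ = arctan(10/1) ≈ 84.29°
pole (s+179): 179 + j10 → |·| = √(179²+10²) = √32141 ≈ 179.28, ∠ = arctan(10/179) ≈ 3.20°
pole (s+845): 845 + j10 → |·| = √(845²+10²) = √714125 ≈ 845.06, ∠ = arctan(10/845) ≈ 0.68°
|L| = 100 · 10.05 / 1.515e+05 ≈ 0.0066337
Gain = 20 log₁₀(0.0066337) ≈ -43.56 dB
∠L = 84.29° − 3.88° = 80.41°

At s = jω = j1790:
zero (s+1): 1 + j1790 → |·| = √(1²+1790²) = √3204101 ≈ 1790, ∠ = arctan(1790/1) ≈ 89.97°
pole (s+179): 179 + j1790 → |·| = √(179²+1790²) = √3236141 ≈ 1798.9, ∠ = arctan(1790/179) ≈ 84.29°
pole (s+845): 845 + j1790 → |·| = √(845²+1790²) = √3918125 ≈ 1979.4, ∠ = arctan(1790/845) ≈ 64.73°
|L| = 100 · 1790 / 3.5607e+06 ≈ 0.050271
Gain = 20 log₁₀(0.050271) ≈ -25.97 dB
∠L = 89.97° − 149.02° = -59.05°

ω = 10: -43.6 dB, 80.4°; ω = 1790: -26.0 dB, -59.1°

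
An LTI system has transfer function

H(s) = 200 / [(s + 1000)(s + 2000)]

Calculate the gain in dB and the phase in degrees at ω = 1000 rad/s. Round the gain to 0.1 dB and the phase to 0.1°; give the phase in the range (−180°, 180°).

-84.0 dB, -71.6°

At s = jω = j1000:
pole (s+1000): 1000 + j1000 → |·| = √(1000²+1000²) = √2000000 ≈ 1414.2, ∠ = arctan(1000/1000) ≈ 45.00°
pole (s+2000): 2000 + j1000 → |·| = √(2000²+1000²) = √5000000 ≈ 2236.1, ∠ = arctan(1000/2000) ≈ 26.57°
|H| = 200 / 3.1623e+06 ≈ 6.3245e-05
Gain = 20 log₁₀(6.3245e-05) ≈ -83.98 dB
∠H = 0.00° − 71.57° = -71.57°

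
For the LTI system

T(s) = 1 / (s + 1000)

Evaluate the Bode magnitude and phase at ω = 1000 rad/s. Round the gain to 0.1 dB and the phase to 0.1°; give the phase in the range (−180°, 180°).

At s = jω = j1000:
pole (s+1000): 1000 + j1000 → |·| = √(1000²+1000²) = √2000000 ≈ 1414.2, ∠ = arctan(1000/1000) ≈ 45.00°
|T| = 1 / 1414.2 ≈ 0.00070711
Gain = 20 log₁₀(0.00070711) ≈ -63.01 dB
∠T = 0.00° − 45.00° = -45.00°

-63.0 dB, -45.0°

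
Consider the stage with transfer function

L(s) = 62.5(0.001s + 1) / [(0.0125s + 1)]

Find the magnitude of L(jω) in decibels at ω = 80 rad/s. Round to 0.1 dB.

At ω = 80 rad/s:
zero (1 + j80·0.001) = 1 + j0.08 → |·| ≈ 1.0032, ∠ ≈ 4.57°
pole (1 + j80·0.0125) = 1 + j1 → |·| ≈ 1.4142, ∠ ≈ 45.00°
|L| = 62.5 · 1.0032 / (1.4142) ≈ 44.336
Gain = 20 log₁₀(44.336) ≈ 32.94 dB

32.9 dB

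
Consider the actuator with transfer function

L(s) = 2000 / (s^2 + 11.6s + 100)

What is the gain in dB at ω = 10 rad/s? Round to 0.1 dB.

At s = jω = j10:
quadratic: (j10)² + 11.6·j10 + 100 = 0 + j116 → |·| ≈ 116, ∠ ≈ 90.00°
|L| = 2000 / 116 ≈ 17.241
Gain = 20 log₁₀(17.241) ≈ 24.73 dB

24.7 dB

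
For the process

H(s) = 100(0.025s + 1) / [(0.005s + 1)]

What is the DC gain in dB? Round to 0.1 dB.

40.0 dB

H(0) = 100 · 1 / 1 = 100
20 log₁₀(100) ≈ 40.00 dB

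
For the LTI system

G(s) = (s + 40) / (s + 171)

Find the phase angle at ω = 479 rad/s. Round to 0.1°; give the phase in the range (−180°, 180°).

14.9°

At s = jω = j479:
zero (s+40): 40 + j479 → |·| = √(40²+479²) = √231041 ≈ 480.67, ∠ = arctan(479/40) ≈ 85.23°
pole (s+171): 171 + j479 → |·| = √(171²+479²) = √258682 ≈ 508.61, ∠ = arctan(479/171) ≈ 70.35°
∠G = 85.23° − 70.35° = 14.88°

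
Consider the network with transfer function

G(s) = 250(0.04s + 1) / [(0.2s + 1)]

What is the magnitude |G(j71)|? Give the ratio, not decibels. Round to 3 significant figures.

52.9

At ω = 71 rad/s:
zero (1 + j71·0.04) = 1 + j2.84 → |·| ≈ 3.0109, ∠ ≈ 70.60°
pole (1 + j71·0.2) = 1 + j14.2 → |·| ≈ 14.235, ∠ ≈ 85.97°
|G| = 250 · 3.0109 / (14.235) ≈ 52.878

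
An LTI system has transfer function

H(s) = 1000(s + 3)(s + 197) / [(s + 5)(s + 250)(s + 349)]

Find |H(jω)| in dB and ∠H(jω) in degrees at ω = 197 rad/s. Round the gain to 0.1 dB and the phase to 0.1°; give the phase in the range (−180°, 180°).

6.8 dB, -22.1°

At s = jω = j197:
zero (s+3): 3 + j197 → |·| = √(3²+197²) = √38818 ≈ 197.02, ∠ = arctan(197/3) ≈ 89.13°
zero (s+197): 197 + j197 → |·| = √(197²+197²) = √77618 ≈ 278.6, ∠ = arctan(197/197) ≈ 45.00°
pole (s+5): 5 + j197 → |·| = √(5²+197²) = √38834 ≈ 197.06, ∠ = arctan(197/5) ≈ 88.55°
pole (s+250): 250 + j197 → |·| = √(250²+197²) = √101309 ≈ 318.29, ∠ = arctan(197/250) ≈ 38.24°
pole (s+349): 349 + j197 → |·| = √(349²+197²) = √160610 ≈ 400.76, ∠ = arctan(197/349) ≈ 29.44°
|H| = 1000 · 54890 / 2.5137e+07 ≈ 2.1836
Gain = 20 log₁₀(2.1836) ≈ 6.78 dB
∠H = 134.13° − 156.23° = -22.10°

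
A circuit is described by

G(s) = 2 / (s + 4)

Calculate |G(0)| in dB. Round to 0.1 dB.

-6.0 dB

G(0) = 2 / 4 = 0.5
20 log₁₀(0.5) ≈ -6.02 dB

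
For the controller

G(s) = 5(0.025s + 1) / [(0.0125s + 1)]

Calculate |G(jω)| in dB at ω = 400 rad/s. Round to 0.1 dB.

At ω = 400 rad/s:
zero (1 + j400·0.025) = 1 + j10 → |·| ≈ 10.05, ∠ ≈ 84.29°
pole (1 + j400·0.0125) = 1 + j5 → |·| ≈ 5.099, ∠ ≈ 78.69°
|G| = 5 · 10.05 / (5.099) ≈ 9.8549
Gain = 20 log₁₀(9.8549) ≈ 19.87 dB

19.9 dB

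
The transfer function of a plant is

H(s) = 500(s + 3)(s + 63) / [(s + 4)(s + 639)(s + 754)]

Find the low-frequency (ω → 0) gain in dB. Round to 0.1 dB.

-26.2 dB

H(0) = 500·3·63 / (4·639·754) ≈ 0.049034
20 log₁₀(0.049034) ≈ -26.19 dB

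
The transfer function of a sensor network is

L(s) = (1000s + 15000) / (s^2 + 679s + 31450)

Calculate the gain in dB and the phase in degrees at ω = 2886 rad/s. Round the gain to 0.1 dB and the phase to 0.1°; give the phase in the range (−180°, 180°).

Substitute s = j2886:
Numerator: 1000(j2886) + 15000 = 15000 + j2886000
Denominator: (j2886)^2 + 679(j2886) + 31450 = -8297546 + j1959594
|N| = √(15000² + 2886000²) ≈ 2.886e+06, ∠N ≈ 89.70°
|D| = √(8297546² + 1959594²) ≈ 8.5258e+06, ∠D ≈ 166.71°
|L| = 2.886e+06 / 8.5258e+06 ≈ 0.3385
Gain = 20 log₁₀(0.3385) ≈ -9.41 dB
∠L = 89.70° − 166.71° = -77.01°

-9.4 dB, -77.0°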